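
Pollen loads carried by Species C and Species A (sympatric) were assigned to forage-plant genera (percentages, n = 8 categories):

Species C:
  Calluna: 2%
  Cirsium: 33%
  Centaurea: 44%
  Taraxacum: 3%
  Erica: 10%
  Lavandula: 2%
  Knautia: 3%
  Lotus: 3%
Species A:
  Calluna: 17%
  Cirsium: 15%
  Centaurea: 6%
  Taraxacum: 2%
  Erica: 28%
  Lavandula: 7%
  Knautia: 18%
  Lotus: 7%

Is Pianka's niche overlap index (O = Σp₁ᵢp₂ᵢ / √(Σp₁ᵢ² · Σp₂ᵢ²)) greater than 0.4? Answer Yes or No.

Yes

Convert percentages to proportions (divide by 100).
Σ p₁ᵢp₂ᵢ = 0.0034 + 0.0495 + 0.0264 + 0.0006 + 0.0280 + 0.0014 + 0.0054 + 0.0021 = 0.1168
Σp_1ᵢ² = 0.02² + 0.33² + 0.44² + 0.03² + 0.10² + 0.02² + 0.03² + 0.03² = 0.0004 + 0.1089 + 0.1936 + 0.0009 + 0.0100 + 0.0004 + 0.0009 + 0.0009 = 0.3160
Σp_2ᵢ² = 0.17² + 0.15² + 0.06² + 0.02² + 0.28² + 0.07² + 0.18² + 0.07² = 0.0289 + 0.0225 + 0.0036 + 0.0004 + 0.0784 + 0.0049 + 0.0324 + 0.0049 = 0.1760
O = 0.1168 / √(0.3160 × 0.1760) = 0.1168 / 0.23583 = 0.4953
O = 0.4953 > 0.4 → Yes.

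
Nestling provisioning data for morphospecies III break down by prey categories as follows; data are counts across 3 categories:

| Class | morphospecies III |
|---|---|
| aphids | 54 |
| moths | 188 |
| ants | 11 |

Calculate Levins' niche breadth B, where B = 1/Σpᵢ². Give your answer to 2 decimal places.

1.67

Proportions for morphospecies III (n=253): 54/253=0.2134, 188/253=0.7431, 11/253=0.0435
Σpᵢ² = 0.2134² + 0.7431² + 0.0435² = 0.045540 + 0.552198 + 0.001892 = 0.599630
B = 1 / 0.599630 = 1.6677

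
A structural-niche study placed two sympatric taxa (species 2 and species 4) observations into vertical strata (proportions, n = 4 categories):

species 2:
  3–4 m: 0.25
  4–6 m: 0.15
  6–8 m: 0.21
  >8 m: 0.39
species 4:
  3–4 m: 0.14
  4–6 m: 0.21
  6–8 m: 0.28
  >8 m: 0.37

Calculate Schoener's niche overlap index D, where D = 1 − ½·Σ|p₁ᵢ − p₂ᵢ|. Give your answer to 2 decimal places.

0.87

Σ|p₁ᵢ − p₂ᵢ| = 0.11 + 0.06 + 0.07 + 0.02 = 0.26
D = 1 − ½ × 0.26 = 1 − 0.130 = 0.8700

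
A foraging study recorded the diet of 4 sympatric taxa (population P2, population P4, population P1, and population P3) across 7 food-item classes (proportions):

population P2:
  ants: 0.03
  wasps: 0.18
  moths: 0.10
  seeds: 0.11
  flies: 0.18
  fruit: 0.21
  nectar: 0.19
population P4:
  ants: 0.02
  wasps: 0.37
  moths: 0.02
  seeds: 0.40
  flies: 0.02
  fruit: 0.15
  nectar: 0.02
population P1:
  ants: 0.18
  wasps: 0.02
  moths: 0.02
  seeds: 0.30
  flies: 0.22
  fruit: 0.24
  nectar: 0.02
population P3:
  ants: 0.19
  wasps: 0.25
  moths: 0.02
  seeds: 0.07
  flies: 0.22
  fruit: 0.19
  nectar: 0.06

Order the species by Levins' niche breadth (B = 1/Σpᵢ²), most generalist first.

population P2 > population P3 > population P1 > population P4

Σp_P2ᵢ² = 0.03² + 0.18² + 0.10² + 0.11² + 0.18² + 0.21² + 0.19² = 0.0009 + 0.0324 + 0.0100 + 0.0121 + 0.0324 + 0.0441 + 0.0361 = 0.1680
B_P2 = 1 / 0.1680 = 5.9524
Σp_P4ᵢ² = 0.02² + 0.37² + 0.02² + 0.40² + 0.02² + 0.15² + 0.02² = 0.0004 + 0.1369 + 0.0004 + 0.1600 + 0.0004 + 0.0225 + 0.0004 = 0.3210
B_P4 = 1 / 0.3210 = 3.1153
Σp_P1ᵢ² = 0.18² + 0.02² + 0.02² + 0.30² + 0.22² + 0.24² + 0.02² = 0.0324 + 0.0004 + 0.0004 + 0.0900 + 0.0484 + 0.0576 + 0.0004 = 0.2296
B_P1 = 1 / 0.2296 = 4.3554
Σp_P3ᵢ² = 0.19² + 0.25² + 0.02² + 0.07² + 0.22² + 0.19² + 0.06² = 0.0361 + 0.0625 + 0.0004 + 0.0049 + 0.0484 + 0.0361 + 0.0036 = 0.1920
B_P3 = 1 / 0.1920 = 5.2083
Ranking by B (broadest → narrowest): population P2 (5.95) > population P3 (5.21) > population P1 (4.36) > population P4 (3.12)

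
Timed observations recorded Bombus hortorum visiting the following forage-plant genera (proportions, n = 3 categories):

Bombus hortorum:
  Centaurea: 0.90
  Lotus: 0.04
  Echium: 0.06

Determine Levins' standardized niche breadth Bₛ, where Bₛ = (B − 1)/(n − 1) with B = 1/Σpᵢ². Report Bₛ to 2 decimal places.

Σpᵢ² = 0.90² + 0.04² + 0.06² = 0.8100 + 0.0016 + 0.0036 = 0.8152
B = 1 / 0.8152 = 1.2267
Bₛ = (B − 1)/(n − 1) = (1.2267 − 1)/(3 − 1) = 0.2267/2 = 0.1134

0.11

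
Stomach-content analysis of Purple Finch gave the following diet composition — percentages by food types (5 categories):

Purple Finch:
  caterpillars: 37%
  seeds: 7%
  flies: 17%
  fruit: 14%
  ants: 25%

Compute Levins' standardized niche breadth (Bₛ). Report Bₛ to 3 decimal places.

Convert percentages to proportions (divide by 100).
Σpᵢ² = 0.37² + 0.07² + 0.17² + 0.14² + 0.25² = 0.1369 + 0.0049 + 0.0289 + 0.0196 + 0.0625 = 0.2528
B = 1 / 0.2528 = 3.95570
Bₛ = (B − 1)/(n − 1) = (3.95570 − 1)/(5 − 1) = 2.95570/4 = 0.73893

0.739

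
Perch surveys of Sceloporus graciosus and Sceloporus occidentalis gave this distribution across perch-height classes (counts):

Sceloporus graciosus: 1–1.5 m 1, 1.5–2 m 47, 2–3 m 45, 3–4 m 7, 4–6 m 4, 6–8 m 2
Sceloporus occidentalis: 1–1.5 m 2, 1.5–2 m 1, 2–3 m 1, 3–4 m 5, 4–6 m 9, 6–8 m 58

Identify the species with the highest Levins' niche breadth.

Sceloporus graciosus

Proportions for Sceloporus graciosus (n=106): 1/106=0.0094, 47/106=0.4434, 45/106=0.4245, 7/106=0.0660, 4/106=0.0377, 2/106=0.0189
Proportions for Sceloporus occidentalis (n=76): 2/76=0.0263, 1/76=0.0132, 1/76=0.0132, 5/76=0.0658, 9/76=0.1184, 58/76=0.7632
Σp_gracᵢ² = 0.0094² + 0.4434² + 0.4245² + 0.0660² + 0.0377² + 0.0189² = 0.000088 + 0.196604 + 0.180200 + 0.004356 + 0.001421 + 0.000357 = 0.383026
B_grac = 1 / 0.383026 = 2.6108
Σp_occiᵢ² = 0.0263² + 0.0132² + 0.0132² + 0.0658² + 0.1184² + 0.7632² = 0.000692 + 0.000174 + 0.000174 + 0.004330 + 0.014019 + 0.582474 = 0.601863
B_occi = 1 / 0.601863 = 1.6615
Highest B → broadest niche (most generalist): Sceloporus graciosus (B = 2.61).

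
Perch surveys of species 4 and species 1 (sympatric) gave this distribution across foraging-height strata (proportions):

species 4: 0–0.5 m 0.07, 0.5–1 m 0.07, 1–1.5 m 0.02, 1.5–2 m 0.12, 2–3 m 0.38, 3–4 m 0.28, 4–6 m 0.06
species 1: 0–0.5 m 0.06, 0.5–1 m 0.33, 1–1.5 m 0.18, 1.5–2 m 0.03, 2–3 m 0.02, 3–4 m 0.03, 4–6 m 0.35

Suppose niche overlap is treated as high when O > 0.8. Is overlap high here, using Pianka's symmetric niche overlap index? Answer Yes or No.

No

Σ p₁ᵢp₂ᵢ = 0.0042 + 0.0231 + 0.0036 + 0.0036 + 0.0076 + 0.0084 + 0.0210 = 0.0715
Σp_1ᵢ² = 0.07² + 0.07² + 0.02² + 0.12² + 0.38² + 0.28² + 0.06² = 0.0049 + 0.0049 + 0.0004 + 0.0144 + 0.1444 + 0.0784 + 0.0036 = 0.2510
Σp_2ᵢ² = 0.06² + 0.33² + 0.18² + 0.03² + 0.02² + 0.03² + 0.35² = 0.0036 + 0.1089 + 0.0324 + 0.0009 + 0.0004 + 0.0009 + 0.1225 = 0.2696
O = 0.0715 / √(0.2510 × 0.2696) = 0.0715 / 0.26013 = 0.2749
O = 0.2749 < 0.8 → No.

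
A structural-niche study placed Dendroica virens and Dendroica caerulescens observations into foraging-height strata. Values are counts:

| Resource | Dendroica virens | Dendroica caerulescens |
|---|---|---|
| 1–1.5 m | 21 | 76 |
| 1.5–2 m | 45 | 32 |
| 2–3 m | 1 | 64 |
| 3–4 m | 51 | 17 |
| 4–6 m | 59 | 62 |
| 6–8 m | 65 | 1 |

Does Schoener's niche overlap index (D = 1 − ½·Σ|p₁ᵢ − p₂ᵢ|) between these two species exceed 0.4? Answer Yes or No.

Yes

Proportions for Dendroica virens (n=242): 21/242=0.0868, 45/242=0.1860, 1/242=0.0041, 51/242=0.2107, 59/242=0.2438, 65/242=0.2686
Proportions for Dendroica caerulescens (n=252): 76/252=0.3016, 32/252=0.1270, 64/252=0.2540, 17/252=0.0675, 62/252=0.2460, 1/252=0.0040
Σ|p₁ᵢ − p₂ᵢ| = 0.2148 + 0.0590 + 0.2499 + 0.1432 + 0.0022 + 0.2646 = 0.9337
D = 1 − ½ × 0.9337 = 1 − 0.46685 = 0.53315
D = 0.53315 > 0.4 → Yes.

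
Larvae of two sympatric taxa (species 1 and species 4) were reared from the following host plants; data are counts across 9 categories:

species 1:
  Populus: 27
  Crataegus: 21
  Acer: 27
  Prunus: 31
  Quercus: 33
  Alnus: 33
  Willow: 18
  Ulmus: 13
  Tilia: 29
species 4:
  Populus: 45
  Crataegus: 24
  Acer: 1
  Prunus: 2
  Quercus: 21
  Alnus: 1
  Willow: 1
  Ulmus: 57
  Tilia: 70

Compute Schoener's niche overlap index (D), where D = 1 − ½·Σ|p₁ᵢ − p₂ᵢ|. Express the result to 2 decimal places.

0.51

Proportions for species 1 (n=232): 27/232=0.1164, 21/232=0.0905, 27/232=0.1164, 31/232=0.1336, 33/232=0.1422, 33/232=0.1422, 18/232=0.0776, 13/232=0.0560, 29/232=0.1250
Proportions for species 4 (n=222): 45/222=0.2027, 24/222=0.1081, 1/222=0.0045, 2/222=0.0090, 21/222=0.0946, 1/222=0.0045, 1/222=0.0045, 57/222=0.2568, 70/222=0.3153
Σ|p₁ᵢ − p₂ᵢ| = 0.0863 + 0.0176 + 0.1119 + 0.1246 + 0.0476 + 0.1377 + 0.0731 + 0.2008 + 0.1903 = 0.9899
D = 1 − ½ × 0.9899 = 1 − 0.49495 = 0.50505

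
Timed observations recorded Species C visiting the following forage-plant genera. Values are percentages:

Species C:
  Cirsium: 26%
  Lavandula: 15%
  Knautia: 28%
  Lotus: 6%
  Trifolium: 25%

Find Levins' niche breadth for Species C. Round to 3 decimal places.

Convert percentages to proportions (divide by 100).
Σpᵢ² = 0.26² + 0.15² + 0.28² + 0.06² + 0.25² = 0.0676 + 0.0225 + 0.0784 + 0.0036 + 0.0625 = 0.2346
B = 1 / 0.2346 = 4.26257

4.263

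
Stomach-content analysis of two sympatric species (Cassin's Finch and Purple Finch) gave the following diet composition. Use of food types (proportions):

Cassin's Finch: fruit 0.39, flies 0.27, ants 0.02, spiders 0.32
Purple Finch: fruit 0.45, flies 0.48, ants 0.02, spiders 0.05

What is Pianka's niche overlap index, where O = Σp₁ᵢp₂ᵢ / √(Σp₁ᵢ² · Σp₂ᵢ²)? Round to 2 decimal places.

0.85

Σ p₁ᵢp₂ᵢ = 0.1755 + 0.1296 + 0.0004 + 0.0160 = 0.3215
Σp_1ᵢ² = 0.39² + 0.27² + 0.02² + 0.32² = 0.1521 + 0.0729 + 0.0004 + 0.1024 = 0.3278
Σp_2ᵢ² = 0.45² + 0.48² + 0.02² + 0.05² = 0.2025 + 0.2304 + 0.0004 + 0.0025 = 0.4358
O = 0.3215 / √(0.3278 × 0.4358) = 0.3215 / 0.37796 = 0.8506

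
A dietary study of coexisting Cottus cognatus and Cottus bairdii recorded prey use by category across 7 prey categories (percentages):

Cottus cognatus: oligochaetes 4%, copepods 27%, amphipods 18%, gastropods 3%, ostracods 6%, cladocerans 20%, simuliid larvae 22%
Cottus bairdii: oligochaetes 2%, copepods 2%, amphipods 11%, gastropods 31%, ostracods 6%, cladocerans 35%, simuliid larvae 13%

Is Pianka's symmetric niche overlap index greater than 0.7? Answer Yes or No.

Convert percentages to proportions (divide by 100).
Σ p₁ᵢp₂ᵢ = 0.0008 + 0.0054 + 0.0198 + 0.0093 + 0.0036 + 0.0700 + 0.0286 = 0.1375
Σp_1ᵢ² = 0.04² + 0.27² + 0.18² + 0.03² + 0.06² + 0.20² + 0.22² = 0.0016 + 0.0729 + 0.0324 + 0.0009 + 0.0036 + 0.0400 + 0.0484 = 0.1998
Σp_2ᵢ² = 0.02² + 0.02² + 0.11² + 0.31² + 0.06² + 0.35² + 0.13² = 0.0004 + 0.0004 + 0.0121 + 0.0961 + 0.0036 + 0.1225 + 0.0169 = 0.2520
O = 0.1375 / √(0.1998 × 0.2520) = 0.1375 / 0.22439 = 0.6128
O = 0.6128 < 0.7 → No.

No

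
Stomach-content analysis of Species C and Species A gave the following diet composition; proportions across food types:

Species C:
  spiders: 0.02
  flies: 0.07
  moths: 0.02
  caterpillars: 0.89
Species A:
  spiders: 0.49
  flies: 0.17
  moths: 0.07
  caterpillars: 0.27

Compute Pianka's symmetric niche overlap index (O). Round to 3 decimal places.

Σ p₁ᵢp₂ᵢ = 0.0098 + 0.0119 + 0.0014 + 0.2403 = 0.2634
Σp_1ᵢ² = 0.02² + 0.07² + 0.02² + 0.89² = 0.0004 + 0.0049 + 0.0004 + 0.7921 = 0.7978
Σp_2ᵢ² = 0.49² + 0.17² + 0.07² + 0.27² = 0.2401 + 0.0289 + 0.0049 + 0.0729 = 0.3468
O = 0.2634 / √(0.7978 × 0.3468) = 0.2634 / 0.526001 = 0.50076

0.501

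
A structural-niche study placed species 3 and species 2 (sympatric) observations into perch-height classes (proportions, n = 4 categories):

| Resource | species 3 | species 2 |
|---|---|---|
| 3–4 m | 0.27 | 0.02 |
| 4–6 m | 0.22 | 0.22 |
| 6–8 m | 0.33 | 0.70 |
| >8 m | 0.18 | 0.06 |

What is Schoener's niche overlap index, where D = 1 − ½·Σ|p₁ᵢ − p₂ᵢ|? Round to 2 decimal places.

Σ|p₁ᵢ − p₂ᵢ| = 0.25 + 0.00 + 0.37 + 0.12 = 0.74
D = 1 − ½ × 0.74 = 1 − 0.370 = 0.6300

0.63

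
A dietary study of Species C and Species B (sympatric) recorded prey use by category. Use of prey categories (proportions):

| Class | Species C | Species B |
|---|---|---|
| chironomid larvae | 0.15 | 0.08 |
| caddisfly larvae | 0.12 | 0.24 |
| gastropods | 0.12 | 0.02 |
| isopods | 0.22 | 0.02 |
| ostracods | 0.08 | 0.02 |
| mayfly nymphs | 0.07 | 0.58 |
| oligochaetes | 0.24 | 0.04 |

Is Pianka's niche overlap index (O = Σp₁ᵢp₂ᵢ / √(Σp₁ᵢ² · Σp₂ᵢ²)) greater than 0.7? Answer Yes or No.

No

Σ p₁ᵢp₂ᵢ = 0.0120 + 0.0288 + 0.0024 + 0.0044 + 0.0016 + 0.0406 + 0.0096 = 0.0994
Σp_1ᵢ² = 0.15² + 0.12² + 0.12² + 0.22² + 0.08² + 0.07² + 0.24² = 0.0225 + 0.0144 + 0.0144 + 0.0484 + 0.0064 + 0.0049 + 0.0576 = 0.1686
Σp_2ᵢ² = 0.08² + 0.24² + 0.02² + 0.02² + 0.02² + 0.58² + 0.04² = 0.0064 + 0.0576 + 0.0004 + 0.0004 + 0.0004 + 0.3364 + 0.0016 = 0.4032
O = 0.0994 / √(0.1686 × 0.4032) = 0.0994 / 0.26073 = 0.3812
O = 0.3812 < 0.7 → No.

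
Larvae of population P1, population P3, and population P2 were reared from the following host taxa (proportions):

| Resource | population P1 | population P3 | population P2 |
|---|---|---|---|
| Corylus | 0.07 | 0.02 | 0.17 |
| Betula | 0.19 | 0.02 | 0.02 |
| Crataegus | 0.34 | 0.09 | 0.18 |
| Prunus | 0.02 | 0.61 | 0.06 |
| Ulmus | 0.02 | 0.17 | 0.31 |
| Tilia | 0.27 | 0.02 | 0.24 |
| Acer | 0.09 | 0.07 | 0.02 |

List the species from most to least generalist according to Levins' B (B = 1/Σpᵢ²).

Σp_P1ᵢ² = 0.07² + 0.19² + 0.34² + 0.02² + 0.02² + 0.27² + 0.09² = 0.0049 + 0.0361 + 0.1156 + 0.0004 + 0.0004 + 0.0729 + 0.0081 = 0.2384
B_P1 = 1 / 0.2384 = 4.1946
Σp_P3ᵢ² = 0.02² + 0.02² + 0.09² + 0.61² + 0.17² + 0.02² + 0.07² = 0.0004 + 0.0004 + 0.0081 + 0.3721 + 0.0289 + 0.0004 + 0.0049 = 0.4152
B_P3 = 1 / 0.4152 = 2.4085
Σp_P2ᵢ² = 0.17² + 0.02² + 0.18² + 0.06² + 0.31² + 0.24² + 0.02² = 0.0289 + 0.0004 + 0.0324 + 0.0036 + 0.0961 + 0.0576 + 0.0004 = 0.2194
B_P2 = 1 / 0.2194 = 4.5579
Ranking by B (broadest → narrowest): population P2 (4.56) > population P1 (4.19) > population P3 (2.41)

population P2 > population P1 > population P3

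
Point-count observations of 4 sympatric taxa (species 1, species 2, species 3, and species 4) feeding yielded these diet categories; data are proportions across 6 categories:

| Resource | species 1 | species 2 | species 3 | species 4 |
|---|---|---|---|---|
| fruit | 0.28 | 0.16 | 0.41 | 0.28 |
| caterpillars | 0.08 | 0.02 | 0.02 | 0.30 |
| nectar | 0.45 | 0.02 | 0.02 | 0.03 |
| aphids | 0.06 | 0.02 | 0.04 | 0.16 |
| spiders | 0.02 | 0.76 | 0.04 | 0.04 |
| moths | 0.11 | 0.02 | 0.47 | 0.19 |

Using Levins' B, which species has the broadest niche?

species 4

Σp_1ᵢ² = 0.28² + 0.08² + 0.45² + 0.06² + 0.02² + 0.11² = 0.0784 + 0.0064 + 0.2025 + 0.0036 + 0.0004 + 0.0121 = 0.3034
B_1 = 1 / 0.3034 = 3.2960
Σp_2ᵢ² = 0.16² + 0.02² + 0.02² + 0.02² + 0.76² + 0.02² = 0.0256 + 0.0004 + 0.0004 + 0.0004 + 0.5776 + 0.0004 = 0.6048
B_2 = 1 / 0.6048 = 1.6534
Σp_3ᵢ² = 0.41² + 0.02² + 0.02² + 0.04² + 0.04² + 0.47² = 0.1681 + 0.0004 + 0.0004 + 0.0016 + 0.0016 + 0.2209 = 0.3930
B_3 = 1 / 0.3930 = 2.5445
Σp_4ᵢ² = 0.28² + 0.30² + 0.03² + 0.16² + 0.04² + 0.19² = 0.0784 + 0.0900 + 0.0009 + 0.0256 + 0.0016 + 0.0361 = 0.2326
B_4 = 1 / 0.2326 = 4.2992
Highest B → broadest niche (most generalist): species 4 (B = 4.30).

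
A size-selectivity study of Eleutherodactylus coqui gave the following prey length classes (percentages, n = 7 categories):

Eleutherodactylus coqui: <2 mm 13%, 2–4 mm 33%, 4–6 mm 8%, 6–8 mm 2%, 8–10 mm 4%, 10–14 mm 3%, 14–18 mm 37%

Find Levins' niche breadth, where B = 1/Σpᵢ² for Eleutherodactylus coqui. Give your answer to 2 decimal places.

3.68

Convert percentages to proportions (divide by 100).
Σpᵢ² = 0.13² + 0.33² + 0.08² + 0.02² + 0.04² + 0.03² + 0.37² = 0.0169 + 0.1089 + 0.0064 + 0.0004 + 0.0016 + 0.0009 + 0.1369 = 0.2720
B = 1 / 0.2720 = 3.6765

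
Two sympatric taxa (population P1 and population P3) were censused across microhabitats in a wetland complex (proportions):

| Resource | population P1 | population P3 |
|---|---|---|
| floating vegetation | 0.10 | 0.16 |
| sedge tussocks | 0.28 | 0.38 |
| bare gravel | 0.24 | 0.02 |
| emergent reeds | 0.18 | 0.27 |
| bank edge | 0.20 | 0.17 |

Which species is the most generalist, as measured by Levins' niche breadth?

population P1

Σp_P1ᵢ² = 0.10² + 0.28² + 0.24² + 0.18² + 0.20² = 0.0100 + 0.0784 + 0.0576 + 0.0324 + 0.0400 = 0.2184
B_P1 = 1 / 0.2184 = 4.5788
Σp_P3ᵢ² = 0.16² + 0.38² + 0.02² + 0.27² + 0.17² = 0.0256 + 0.1444 + 0.0004 + 0.0729 + 0.0289 = 0.2722
B_P3 = 1 / 0.2722 = 3.6738
Highest B → broadest niche (most generalist): population P1 (B = 4.58).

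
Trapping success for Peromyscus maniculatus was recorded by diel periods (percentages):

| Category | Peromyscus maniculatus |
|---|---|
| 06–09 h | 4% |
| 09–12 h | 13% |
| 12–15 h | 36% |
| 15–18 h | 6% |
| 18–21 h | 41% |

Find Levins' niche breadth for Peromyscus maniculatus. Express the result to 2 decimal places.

Convert percentages to proportions (divide by 100).
Σpᵢ² = 0.04² + 0.13² + 0.36² + 0.06² + 0.41² = 0.0016 + 0.0169 + 0.1296 + 0.0036 + 0.1681 = 0.3198
B = 1 / 0.3198 = 3.1270

3.13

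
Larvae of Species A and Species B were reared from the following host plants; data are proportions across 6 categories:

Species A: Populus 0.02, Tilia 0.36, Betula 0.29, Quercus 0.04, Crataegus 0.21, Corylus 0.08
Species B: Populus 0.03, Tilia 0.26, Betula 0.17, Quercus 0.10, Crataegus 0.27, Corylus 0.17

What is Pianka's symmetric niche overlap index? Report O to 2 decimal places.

Σ p₁ᵢp₂ᵢ = 0.0006 + 0.0936 + 0.0493 + 0.0040 + 0.0567 + 0.0136 = 0.2178
Σp_1ᵢ² = 0.02² + 0.36² + 0.29² + 0.04² + 0.21² + 0.08² = 0.0004 + 0.1296 + 0.0841 + 0.0016 + 0.0441 + 0.0064 = 0.2662
Σp_2ᵢ² = 0.03² + 0.26² + 0.17² + 0.10² + 0.27² + 0.17² = 0.0009 + 0.0676 + 0.0289 + 0.0100 + 0.0729 + 0.0289 = 0.2092
O = 0.2178 / √(0.2662 × 0.2092) = 0.2178 / 0.23599 = 0.9229

0.92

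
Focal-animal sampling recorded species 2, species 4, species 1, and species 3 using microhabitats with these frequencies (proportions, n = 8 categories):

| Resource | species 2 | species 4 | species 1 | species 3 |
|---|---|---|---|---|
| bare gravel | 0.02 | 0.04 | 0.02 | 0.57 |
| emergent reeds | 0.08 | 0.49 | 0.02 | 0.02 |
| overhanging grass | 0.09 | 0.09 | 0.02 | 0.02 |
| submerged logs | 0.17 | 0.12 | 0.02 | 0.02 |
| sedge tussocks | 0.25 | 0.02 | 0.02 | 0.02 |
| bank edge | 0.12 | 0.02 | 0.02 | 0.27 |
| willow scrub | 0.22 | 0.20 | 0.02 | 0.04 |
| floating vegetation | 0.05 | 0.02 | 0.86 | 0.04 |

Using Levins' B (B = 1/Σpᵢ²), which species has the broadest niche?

Σp_2ᵢ² = 0.02² + 0.08² + 0.09² + 0.17² + 0.25² + 0.12² + 0.22² + 0.05² = 0.0004 + 0.0064 + 0.0081 + 0.0289 + 0.0625 + 0.0144 + 0.0484 + 0.0025 = 0.1716
B_2 = 1 / 0.1716 = 5.8275
Σp_4ᵢ² = 0.04² + 0.49² + 0.09² + 0.12² + 0.02² + 0.02² + 0.20² + 0.02² = 0.0016 + 0.2401 + 0.0081 + 0.0144 + 0.0004 + 0.0004 + 0.0400 + 0.0004 = 0.3054
B_4 = 1 / 0.3054 = 3.2744
Σp_1ᵢ² = 0.02² + 0.02² + 0.02² + 0.02² + 0.02² + 0.02² + 0.02² + 0.86² = 0.0004 + 0.0004 + 0.0004 + 0.0004 + 0.0004 + 0.0004 + 0.0004 + 0.7396 = 0.7424
B_1 = 1 / 0.7424 = 1.3470
Σp_3ᵢ² = 0.57² + 0.02² + 0.02² + 0.02² + 0.02² + 0.27² + 0.04² + 0.04² = 0.3249 + 0.0004 + 0.0004 + 0.0004 + 0.0004 + 0.0729 + 0.0016 + 0.0016 = 0.4026
B_3 = 1 / 0.4026 = 2.4839
Highest B → broadest niche (most generalist): species 2 (B = 5.83).

species 2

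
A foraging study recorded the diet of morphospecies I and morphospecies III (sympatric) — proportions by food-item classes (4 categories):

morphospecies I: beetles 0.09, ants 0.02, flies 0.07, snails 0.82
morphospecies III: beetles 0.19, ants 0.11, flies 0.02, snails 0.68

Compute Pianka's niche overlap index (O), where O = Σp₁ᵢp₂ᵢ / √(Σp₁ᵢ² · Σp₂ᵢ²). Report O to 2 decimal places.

Σ p₁ᵢp₂ᵢ = 0.0171 + 0.0022 + 0.0014 + 0.5576 = 0.5783
Σp_1ᵢ² = 0.09² + 0.02² + 0.07² + 0.82² = 0.0081 + 0.0004 + 0.0049 + 0.6724 = 0.6858
Σp_2ᵢ² = 0.19² + 0.11² + 0.02² + 0.68² = 0.0361 + 0.0121 + 0.0004 + 0.4624 = 0.5110
O = 0.5783 / √(0.6858 × 0.5110) = 0.5783 / 0.59198 = 0.9769

0.98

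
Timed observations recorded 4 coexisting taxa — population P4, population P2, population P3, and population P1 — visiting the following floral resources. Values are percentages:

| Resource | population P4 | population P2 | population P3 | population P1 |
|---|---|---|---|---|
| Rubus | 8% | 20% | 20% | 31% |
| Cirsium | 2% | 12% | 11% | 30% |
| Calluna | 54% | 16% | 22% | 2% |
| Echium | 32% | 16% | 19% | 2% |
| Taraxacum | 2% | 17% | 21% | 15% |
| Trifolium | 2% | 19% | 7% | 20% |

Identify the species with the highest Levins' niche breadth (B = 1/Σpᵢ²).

population P2

Convert percentages to proportions (divide by 100).
Σp_P4ᵢ² = 0.08² + 0.02² + 0.54² + 0.32² + 0.02² + 0.02² = 0.0064 + 0.0004 + 0.2916 + 0.1024 + 0.0004 + 0.0004 = 0.4016
B_P4 = 1 / 0.4016 = 2.4900
Σp_P2ᵢ² = 0.20² + 0.12² + 0.16² + 0.16² + 0.17² + 0.19² = 0.0400 + 0.0144 + 0.0256 + 0.0256 + 0.0289 + 0.0361 = 0.1706
B_P2 = 1 / 0.1706 = 5.8617
Σp_P3ᵢ² = 0.20² + 0.11² + 0.22² + 0.19² + 0.21² + 0.07² = 0.0400 + 0.0121 + 0.0484 + 0.0361 + 0.0441 + 0.0049 = 0.1856
B_P3 = 1 / 0.1856 = 5.3879
Σp_P1ᵢ² = 0.31² + 0.30² + 0.02² + 0.02² + 0.15² + 0.20² = 0.0961 + 0.0900 + 0.0004 + 0.0004 + 0.0225 + 0.0400 = 0.2494
B_P1 = 1 / 0.2494 = 4.0096
Highest B → broadest niche (most generalist): population P2 (B = 5.86).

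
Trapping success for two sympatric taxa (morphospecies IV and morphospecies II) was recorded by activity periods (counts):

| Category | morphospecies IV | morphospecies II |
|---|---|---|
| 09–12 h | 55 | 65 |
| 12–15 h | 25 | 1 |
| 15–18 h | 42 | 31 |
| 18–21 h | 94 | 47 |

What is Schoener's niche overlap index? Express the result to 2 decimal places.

0.78

Proportions for morphospecies IV (n=216): 55/216=0.2546, 25/216=0.1157, 42/216=0.1944, 94/216=0.4352
Proportions for morphospecies II (n=144): 65/144=0.4514, 1/144=0.0069, 31/144=0.2153, 47/144=0.3264
Σ|p₁ᵢ − p₂ᵢ| = 0.1968 + 0.1088 + 0.0209 + 0.1088 = 0.4353
D = 1 − ½ × 0.4353 = 1 − 0.21765 = 0.78235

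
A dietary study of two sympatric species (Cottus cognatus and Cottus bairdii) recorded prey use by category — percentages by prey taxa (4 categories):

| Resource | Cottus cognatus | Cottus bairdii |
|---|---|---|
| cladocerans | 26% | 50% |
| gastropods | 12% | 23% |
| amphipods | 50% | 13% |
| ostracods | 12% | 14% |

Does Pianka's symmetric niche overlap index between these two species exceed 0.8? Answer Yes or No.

Convert percentages to proportions (divide by 100).
Σ p₁ᵢp₂ᵢ = 0.1300 + 0.0276 + 0.0650 + 0.0168 = 0.2394
Σp_1ᵢ² = 0.26² + 0.12² + 0.50² + 0.12² = 0.0676 + 0.0144 + 0.2500 + 0.0144 = 0.3464
Σp_2ᵢ² = 0.50² + 0.23² + 0.13² + 0.14² = 0.2500 + 0.0529 + 0.0169 + 0.0196 = 0.3394
O = 0.2394 / √(0.3464 × 0.3394) = 0.2394 / 0.34288 = 0.6982
O = 0.6982 < 0.8 → No.

No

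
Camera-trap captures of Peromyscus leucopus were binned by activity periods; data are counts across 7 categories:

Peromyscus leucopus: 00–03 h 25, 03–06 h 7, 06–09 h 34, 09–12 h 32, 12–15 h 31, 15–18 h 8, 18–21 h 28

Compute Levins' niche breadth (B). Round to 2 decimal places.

Proportions for Peromyscus leucopus (n=165): 25/165=0.1515, 7/165=0.0424, 34/165=0.2061, 32/165=0.1939, 31/165=0.1879, 8/165=0.0485, 28/165=0.1697
Σpᵢ² = 0.1515² + 0.0424² + 0.2061² + 0.1939² + 0.1879² + 0.0485² + 0.1697² = 0.022952 + 0.001798 + 0.042477 + 0.037597 + 0.035306 + 0.002352 + 0.028798 = 0.171280
B = 1 / 0.171280 = 5.8384

5.84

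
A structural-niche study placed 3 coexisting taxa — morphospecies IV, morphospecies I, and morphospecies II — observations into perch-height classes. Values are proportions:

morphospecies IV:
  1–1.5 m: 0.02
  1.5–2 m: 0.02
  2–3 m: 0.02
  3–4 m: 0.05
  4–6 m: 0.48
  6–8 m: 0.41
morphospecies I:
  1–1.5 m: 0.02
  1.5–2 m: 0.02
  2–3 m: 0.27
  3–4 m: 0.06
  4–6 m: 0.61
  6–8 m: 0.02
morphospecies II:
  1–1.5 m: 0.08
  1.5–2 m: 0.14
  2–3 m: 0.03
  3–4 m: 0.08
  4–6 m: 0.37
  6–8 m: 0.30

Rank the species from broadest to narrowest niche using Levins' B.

Σp_IVᵢ² = 0.02² + 0.02² + 0.02² + 0.05² + 0.48² + 0.41² = 0.0004 + 0.0004 + 0.0004 + 0.0025 + 0.2304 + 0.1681 = 0.4022
B_IV = 1 / 0.4022 = 2.4863
Σp_Iᵢ² = 0.02² + 0.02² + 0.27² + 0.06² + 0.61² + 0.02² = 0.0004 + 0.0004 + 0.0729 + 0.0036 + 0.3721 + 0.0004 = 0.4498
B_I = 1 / 0.4498 = 2.2232
Σp_IIᵢ² = 0.08² + 0.14² + 0.03² + 0.08² + 0.37² + 0.30² = 0.0064 + 0.0196 + 0.0009 + 0.0064 + 0.1369 + 0.0900 = 0.2602
B_II = 1 / 0.2602 = 3.8432
Ranking by B (broadest → narrowest): morphospecies II (3.84) > morphospecies IV (2.49) > morphospecies I (2.22)

morphospecies II > morphospecies IV > morphospecies I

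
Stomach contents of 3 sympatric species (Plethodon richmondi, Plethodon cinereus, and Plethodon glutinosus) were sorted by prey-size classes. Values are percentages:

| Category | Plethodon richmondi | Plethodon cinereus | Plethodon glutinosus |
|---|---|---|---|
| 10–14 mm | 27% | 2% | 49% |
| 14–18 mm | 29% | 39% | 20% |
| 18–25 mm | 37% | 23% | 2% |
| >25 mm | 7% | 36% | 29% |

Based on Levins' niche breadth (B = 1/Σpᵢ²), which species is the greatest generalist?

Plethodon richmondi

Convert percentages to proportions (divide by 100).
Σp_richᵢ² = 0.27² + 0.29² + 0.37² + 0.07² = 0.0729 + 0.0841 + 0.1369 + 0.0049 = 0.2988
B_rich = 1 / 0.2988 = 3.3467
Σp_cineᵢ² = 0.02² + 0.39² + 0.23² + 0.36² = 0.0004 + 0.1521 + 0.0529 + 0.1296 = 0.3350
B_cine = 1 / 0.3350 = 2.9851
Σp_glutᵢ² = 0.49² + 0.20² + 0.02² + 0.29² = 0.2401 + 0.0400 + 0.0004 + 0.0841 = 0.3646
B_glut = 1 / 0.3646 = 2.7427
Highest B → broadest niche (most generalist): Plethodon richmondi (B = 3.35).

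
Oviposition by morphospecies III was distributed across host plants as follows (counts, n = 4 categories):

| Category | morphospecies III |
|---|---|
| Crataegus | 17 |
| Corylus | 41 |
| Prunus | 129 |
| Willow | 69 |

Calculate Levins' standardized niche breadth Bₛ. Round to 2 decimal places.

Proportions for morphospecies III (n=256): 17/256=0.0664, 41/256=0.1602, 129/256=0.5039, 69/256=0.2695
Σpᵢ² = 0.0664² + 0.1602² + 0.5039² + 0.2695² = 0.004409 + 0.025664 + 0.253915 + 0.072630 = 0.356618
B = 1 / 0.356618 = 2.8041
Bₛ = (B − 1)/(n − 1) = (2.8041 − 1)/(4 − 1) = 1.8041/3 = 0.6014

0.60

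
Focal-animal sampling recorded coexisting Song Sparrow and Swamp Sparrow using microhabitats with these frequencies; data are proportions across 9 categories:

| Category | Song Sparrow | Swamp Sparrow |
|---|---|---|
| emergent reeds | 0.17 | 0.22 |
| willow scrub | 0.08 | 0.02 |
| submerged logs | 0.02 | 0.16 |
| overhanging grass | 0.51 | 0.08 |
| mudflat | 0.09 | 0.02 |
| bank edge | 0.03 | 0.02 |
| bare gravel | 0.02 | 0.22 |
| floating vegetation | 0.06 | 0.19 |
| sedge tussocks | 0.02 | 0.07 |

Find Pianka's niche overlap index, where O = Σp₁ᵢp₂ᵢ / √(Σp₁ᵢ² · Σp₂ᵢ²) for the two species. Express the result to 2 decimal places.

0.45

Σ p₁ᵢp₂ᵢ = 0.0374 + 0.0016 + 0.0032 + 0.0408 + 0.0018 + 0.0006 + 0.0044 + 0.0114 + 0.0014 = 0.1026
Σp_1ᵢ² = 0.17² + 0.08² + 0.02² + 0.51² + 0.09² + 0.03² + 0.02² + 0.06² + 0.02² = 0.0289 + 0.0064 + 0.0004 + 0.2601 + 0.0081 + 0.0009 + 0.0004 + 0.0036 + 0.0004 = 0.3092
Σp_2ᵢ² = 0.22² + 0.02² + 0.16² + 0.08² + 0.02² + 0.02² + 0.22² + 0.19² + 0.07² = 0.0484 + 0.0004 + 0.0256 + 0.0064 + 0.0004 + 0.0004 + 0.0484 + 0.0361 + 0.0049 = 0.1710
O = 0.1026 / √(0.3092 × 0.1710) = 0.1026 / 0.22994 = 0.4462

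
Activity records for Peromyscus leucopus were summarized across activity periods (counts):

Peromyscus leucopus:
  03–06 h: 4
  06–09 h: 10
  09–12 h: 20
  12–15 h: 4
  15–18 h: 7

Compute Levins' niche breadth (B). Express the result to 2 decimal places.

Proportions for Peromyscus leucopus (n=45): 4/45=0.0889, 10/45=0.2222, 20/45=0.4444, 4/45=0.0889, 7/45=0.1556
Σpᵢ² = 0.0889² + 0.2222² + 0.4444² + 0.0889² + 0.1556² = 0.007903 + 0.049373 + 0.197491 + 0.007903 + 0.024211 = 0.286881
B = 1 / 0.286881 = 3.4858

3.49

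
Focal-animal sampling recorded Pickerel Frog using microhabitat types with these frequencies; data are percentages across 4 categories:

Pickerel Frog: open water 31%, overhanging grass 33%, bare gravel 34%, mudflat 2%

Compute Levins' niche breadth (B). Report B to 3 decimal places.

Convert percentages to proportions (divide by 100).
Σpᵢ² = 0.31² + 0.33² + 0.34² + 0.02² = 0.0961 + 0.1089 + 0.1156 + 0.0004 = 0.3210
B = 1 / 0.3210 = 3.11526

3.115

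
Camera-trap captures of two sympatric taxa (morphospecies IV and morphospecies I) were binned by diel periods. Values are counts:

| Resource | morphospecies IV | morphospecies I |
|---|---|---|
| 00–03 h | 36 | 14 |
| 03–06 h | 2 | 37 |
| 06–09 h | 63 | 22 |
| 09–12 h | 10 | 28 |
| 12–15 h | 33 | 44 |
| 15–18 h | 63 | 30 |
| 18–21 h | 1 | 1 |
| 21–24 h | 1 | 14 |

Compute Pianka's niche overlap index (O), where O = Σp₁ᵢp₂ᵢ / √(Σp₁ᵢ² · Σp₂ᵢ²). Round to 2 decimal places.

0.72

Proportions for morphospecies IV (n=209): 36/209=0.1722, 2/209=0.0096, 63/209=0.3014, 10/209=0.0478, 33/209=0.1579, 63/209=0.3014, 1/209=0.0048, 1/209=0.0048
Proportions for morphospecies I (n=190): 14/190=0.0737, 37/190=0.1947, 22/190=0.1158, 28/190=0.1474, 44/190=0.2316, 30/190=0.1579, 1/190=0.0053, 14/190=0.0737
Σ p₁ᵢp₂ᵢ = 0.012691 + 0.001869 + 0.034902 + 0.007046 + 0.036570 + 0.047591 + 0.000025 + 0.000354 = 0.141048
Σp_1ᵢ² = 0.1722² + 0.0096² + 0.3014² + 0.0478² + 0.1579² + 0.3014² + 0.0048² + 0.0048² = 0.029653 + 0.000092 + 0.090842 + 0.002285 + 0.024932 + 0.090842 + 0.000023 + 0.000023 = 0.238692
Σp_2ᵢ² = 0.0737² + 0.1947² + 0.1158² + 0.1474² + 0.2316² + 0.1579² + 0.0053² + 0.0737² = 0.005432 + 0.037908 + 0.013410 + 0.021727 + 0.053639 + 0.024932 + 0.000028 + 0.005432 = 0.162508
O = 0.141048 / √(0.238692 × 0.162508) = 0.141048 / 0.1969501 = 0.7162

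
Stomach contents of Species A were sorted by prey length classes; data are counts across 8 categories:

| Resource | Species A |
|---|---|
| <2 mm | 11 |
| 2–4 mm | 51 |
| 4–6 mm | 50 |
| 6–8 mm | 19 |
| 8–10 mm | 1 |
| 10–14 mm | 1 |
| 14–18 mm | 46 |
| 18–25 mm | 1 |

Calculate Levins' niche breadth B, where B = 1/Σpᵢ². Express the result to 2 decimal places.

Proportions for Species A (n=180): 11/180=0.0611, 51/180=0.2833, 50/180=0.2778, 19/180=0.1056, 1/180=0.0056, 1/180=0.0056, 46/180=0.2556, 1/180=0.0056
Σpᵢ² = 0.0611² + 0.2833² + 0.2778² + 0.1056² + 0.0056² + 0.0056² + 0.2556² + 0.0056² = 0.003733 + 0.080259 + 0.077173 + 0.011151 + 0.000031 + 0.000031 + 0.065331 + 0.000031 = 0.237740
B = 1 / 0.237740 = 4.2063

4.21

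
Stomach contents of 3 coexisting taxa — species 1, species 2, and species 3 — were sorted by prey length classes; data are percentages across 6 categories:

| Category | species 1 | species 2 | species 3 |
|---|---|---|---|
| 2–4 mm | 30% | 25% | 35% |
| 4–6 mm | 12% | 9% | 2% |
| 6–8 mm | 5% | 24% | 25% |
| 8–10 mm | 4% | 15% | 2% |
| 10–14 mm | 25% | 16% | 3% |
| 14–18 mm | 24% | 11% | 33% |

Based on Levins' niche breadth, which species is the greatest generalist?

Convert percentages to proportions (divide by 100).
Σp_1ᵢ² = 0.30² + 0.12² + 0.05² + 0.04² + 0.25² + 0.24² = 0.0900 + 0.0144 + 0.0025 + 0.0016 + 0.0625 + 0.0576 = 0.2286
B_1 = 1 / 0.2286 = 4.3745
Σp_2ᵢ² = 0.25² + 0.09² + 0.24² + 0.15² + 0.16² + 0.11² = 0.0625 + 0.0081 + 0.0576 + 0.0225 + 0.0256 + 0.0121 = 0.1884
B_2 = 1 / 0.1884 = 5.3079
Σp_3ᵢ² = 0.35² + 0.02² + 0.25² + 0.02² + 0.03² + 0.33² = 0.1225 + 0.0004 + 0.0625 + 0.0004 + 0.0009 + 0.1089 = 0.2956
B_3 = 1 / 0.2956 = 3.3829
Highest B → broadest niche (most generalist): species 2 (B = 5.31).

species 2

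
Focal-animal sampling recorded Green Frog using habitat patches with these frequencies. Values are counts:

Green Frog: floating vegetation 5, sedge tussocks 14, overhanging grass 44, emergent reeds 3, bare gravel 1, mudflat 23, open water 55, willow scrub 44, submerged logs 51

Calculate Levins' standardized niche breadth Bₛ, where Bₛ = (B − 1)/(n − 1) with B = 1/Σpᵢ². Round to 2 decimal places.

Proportions for Green Frog (n=240): 5/240=0.0208, 14/240=0.0583, 44/240=0.1833, 3/240=0.0125, 1/240=0.0042, 23/240=0.0958, 55/240=0.2292, 44/240=0.1833, 51/240=0.2125
Σpᵢ² = 0.0208² + 0.0583² + 0.1833² + 0.0125² + 0.0042² + 0.0958² + 0.2292² + 0.1833² + 0.2125² = 0.000433 + 0.003399 + 0.033599 + 0.000156 + 0.000018 + 0.009178 + 0.052533 + 0.033599 + 0.045156 = 0.178071
B = 1 / 0.178071 = 5.6157
Bₛ = (B − 1)/(n − 1) = (5.6157 − 1)/(9 − 1) = 4.6157/8 = 0.5770

0.58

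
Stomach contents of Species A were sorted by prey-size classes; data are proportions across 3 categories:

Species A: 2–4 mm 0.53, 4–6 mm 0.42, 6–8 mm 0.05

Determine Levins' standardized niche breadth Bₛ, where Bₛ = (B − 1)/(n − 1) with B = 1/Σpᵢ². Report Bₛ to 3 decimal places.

0.587

Σpᵢ² = 0.53² + 0.42² + 0.05² = 0.2809 + 0.1764 + 0.0025 = 0.4598
B = 1 / 0.4598 = 2.17486
Bₛ = (B − 1)/(n − 1) = (2.17486 − 1)/(3 − 1) = 1.17486/2 = 0.58743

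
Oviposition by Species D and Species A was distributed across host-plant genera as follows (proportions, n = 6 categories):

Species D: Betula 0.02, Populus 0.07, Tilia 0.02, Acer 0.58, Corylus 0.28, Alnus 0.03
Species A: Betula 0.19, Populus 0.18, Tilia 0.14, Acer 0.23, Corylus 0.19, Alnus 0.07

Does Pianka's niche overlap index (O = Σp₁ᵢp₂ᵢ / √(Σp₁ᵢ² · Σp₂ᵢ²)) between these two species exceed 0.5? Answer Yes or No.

Σ p₁ᵢp₂ᵢ = 0.0038 + 0.0126 + 0.0028 + 0.1334 + 0.0532 + 0.0021 = 0.2079
Σp_1ᵢ² = 0.02² + 0.07² + 0.02² + 0.58² + 0.28² + 0.03² = 0.0004 + 0.0049 + 0.0004 + 0.3364 + 0.0784 + 0.0009 = 0.4214
Σp_2ᵢ² = 0.19² + 0.18² + 0.14² + 0.23² + 0.19² + 0.07² = 0.0361 + 0.0324 + 0.0196 + 0.0529 + 0.0361 + 0.0049 = 0.1820
O = 0.2079 / √(0.4214 × 0.1820) = 0.2079 / 0.27694 = 0.7507
O = 0.7507 > 0.5 → Yes.

Yes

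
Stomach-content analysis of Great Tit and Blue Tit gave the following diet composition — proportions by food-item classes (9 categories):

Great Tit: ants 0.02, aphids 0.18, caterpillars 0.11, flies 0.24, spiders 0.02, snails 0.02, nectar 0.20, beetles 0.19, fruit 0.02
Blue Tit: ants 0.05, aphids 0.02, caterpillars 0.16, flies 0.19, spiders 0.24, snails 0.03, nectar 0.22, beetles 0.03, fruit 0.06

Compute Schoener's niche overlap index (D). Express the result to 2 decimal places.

0.63

Σ|p₁ᵢ − p₂ᵢ| = 0.03 + 0.16 + 0.05 + 0.05 + 0.22 + 0.01 + 0.02 + 0.16 + 0.04 = 0.74
D = 1 − ½ × 0.74 = 1 − 0.370 = 0.6300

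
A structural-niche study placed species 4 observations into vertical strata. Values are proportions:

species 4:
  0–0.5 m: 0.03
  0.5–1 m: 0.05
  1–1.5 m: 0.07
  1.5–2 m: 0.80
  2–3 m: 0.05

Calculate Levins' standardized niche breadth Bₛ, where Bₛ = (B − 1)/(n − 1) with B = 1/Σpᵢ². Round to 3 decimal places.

Σpᵢ² = 0.03² + 0.05² + 0.07² + 0.80² + 0.05² = 0.0009 + 0.0025 + 0.0049 + 0.6400 + 0.0025 = 0.6508
B = 1 / 0.6508 = 1.53657
Bₛ = (B − 1)/(n − 1) = (1.53657 − 1)/(5 − 1) = 0.53657/4 = 0.13414

0.134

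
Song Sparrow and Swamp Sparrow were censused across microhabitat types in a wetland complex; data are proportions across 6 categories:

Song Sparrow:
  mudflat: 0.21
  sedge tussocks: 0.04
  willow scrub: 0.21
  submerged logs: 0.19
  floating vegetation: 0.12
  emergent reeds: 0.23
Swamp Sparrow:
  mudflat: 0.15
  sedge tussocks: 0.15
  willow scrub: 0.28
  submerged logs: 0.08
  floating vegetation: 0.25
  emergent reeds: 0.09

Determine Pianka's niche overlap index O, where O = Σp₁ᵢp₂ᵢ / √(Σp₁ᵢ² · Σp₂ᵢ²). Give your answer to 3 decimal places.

0.824

Σ p₁ᵢp₂ᵢ = 0.0315 + 0.0060 + 0.0588 + 0.0152 + 0.0300 + 0.0207 = 0.1622
Σp_1ᵢ² = 0.21² + 0.04² + 0.21² + 0.19² + 0.12² + 0.23² = 0.0441 + 0.0016 + 0.0441 + 0.0361 + 0.0144 + 0.0529 = 0.1932
Σp_2ᵢ² = 0.15² + 0.15² + 0.28² + 0.08² + 0.25² + 0.09² = 0.0225 + 0.0225 + 0.0784 + 0.0064 + 0.0625 + 0.0081 = 0.2004
O = 0.1622 / √(0.1932 × 0.2004) = 0.1622 / 0.196767 = 0.82433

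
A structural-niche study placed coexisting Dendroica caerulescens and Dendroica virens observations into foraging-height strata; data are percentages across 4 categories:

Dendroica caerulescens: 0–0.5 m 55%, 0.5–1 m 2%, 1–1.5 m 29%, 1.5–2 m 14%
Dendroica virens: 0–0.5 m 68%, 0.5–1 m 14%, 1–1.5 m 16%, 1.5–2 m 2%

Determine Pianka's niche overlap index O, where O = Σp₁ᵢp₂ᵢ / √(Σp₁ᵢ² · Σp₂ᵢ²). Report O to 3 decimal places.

Convert percentages to proportions (divide by 100).
Σ p₁ᵢp₂ᵢ = 0.3740 + 0.0028 + 0.0464 + 0.0028 = 0.4260
Σp_1ᵢ² = 0.55² + 0.02² + 0.29² + 0.14² = 0.3025 + 0.0004 + 0.0841 + 0.0196 = 0.4066
Σp_2ᵢ² = 0.68² + 0.14² + 0.16² + 0.02² = 0.4624 + 0.0196 + 0.0256 + 0.0004 = 0.5080
O = 0.4260 / √(0.4066 × 0.5080) = 0.4260 / 0.454481 = 0.93733

0.937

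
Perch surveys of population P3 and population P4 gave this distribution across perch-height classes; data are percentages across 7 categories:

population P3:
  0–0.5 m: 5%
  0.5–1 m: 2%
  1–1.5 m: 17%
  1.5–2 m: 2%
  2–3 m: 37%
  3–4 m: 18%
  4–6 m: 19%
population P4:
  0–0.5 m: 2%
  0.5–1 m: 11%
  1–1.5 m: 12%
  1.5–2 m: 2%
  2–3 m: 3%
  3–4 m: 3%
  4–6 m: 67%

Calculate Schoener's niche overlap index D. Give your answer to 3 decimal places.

Convert percentages to proportions (divide by 100).
Σ|p₁ᵢ − p₂ᵢ| = 0.03 + 0.09 + 0.05 + 0.00 + 0.34 + 0.15 + 0.48 = 1.14
D = 1 − ½ × 1.14 = 1 − 0.570 = 0.43000

0.430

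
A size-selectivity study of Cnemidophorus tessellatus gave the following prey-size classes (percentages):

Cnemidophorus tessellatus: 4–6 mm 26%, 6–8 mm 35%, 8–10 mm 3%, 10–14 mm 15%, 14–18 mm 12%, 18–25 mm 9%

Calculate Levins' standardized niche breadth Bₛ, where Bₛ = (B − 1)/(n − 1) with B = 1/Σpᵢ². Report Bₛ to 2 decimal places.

Convert percentages to proportions (divide by 100).
Σpᵢ² = 0.26² + 0.35² + 0.03² + 0.15² + 0.12² + 0.09² = 0.0676 + 0.1225 + 0.0009 + 0.0225 + 0.0144 + 0.0081 = 0.2360
B = 1 / 0.2360 = 4.2373
Bₛ = (B − 1)/(n − 1) = (4.2373 − 1)/(6 − 1) = 3.2373/5 = 0.6475

0.65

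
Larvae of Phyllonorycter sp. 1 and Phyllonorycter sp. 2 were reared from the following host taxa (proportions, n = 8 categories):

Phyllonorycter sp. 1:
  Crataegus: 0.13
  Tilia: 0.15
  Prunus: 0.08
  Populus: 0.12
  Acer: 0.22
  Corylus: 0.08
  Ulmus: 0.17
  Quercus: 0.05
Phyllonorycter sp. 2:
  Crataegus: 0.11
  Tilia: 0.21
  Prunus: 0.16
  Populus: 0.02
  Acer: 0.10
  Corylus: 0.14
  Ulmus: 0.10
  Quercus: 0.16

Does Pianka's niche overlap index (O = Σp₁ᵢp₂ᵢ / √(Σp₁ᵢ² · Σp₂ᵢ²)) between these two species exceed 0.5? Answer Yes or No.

Yes

Σ p₁ᵢp₂ᵢ = 0.0143 + 0.0315 + 0.0128 + 0.0024 + 0.0220 + 0.0112 + 0.0170 + 0.0080 = 0.1192
Σp_1ᵢ² = 0.13² + 0.15² + 0.08² + 0.12² + 0.22² + 0.08² + 0.17² + 0.05² = 0.0169 + 0.0225 + 0.0064 + 0.0144 + 0.0484 + 0.0064 + 0.0289 + 0.0025 = 0.1464
Σp_2ᵢ² = 0.11² + 0.21² + 0.16² + 0.02² + 0.10² + 0.14² + 0.10² + 0.16² = 0.0121 + 0.0441 + 0.0256 + 0.0004 + 0.0100 + 0.0196 + 0.0100 + 0.0256 = 0.1474
O = 0.1192 / √(0.1464 × 0.1474) = 0.1192 / 0.14690 = 0.8114
O = 0.8114 > 0.5 → Yes.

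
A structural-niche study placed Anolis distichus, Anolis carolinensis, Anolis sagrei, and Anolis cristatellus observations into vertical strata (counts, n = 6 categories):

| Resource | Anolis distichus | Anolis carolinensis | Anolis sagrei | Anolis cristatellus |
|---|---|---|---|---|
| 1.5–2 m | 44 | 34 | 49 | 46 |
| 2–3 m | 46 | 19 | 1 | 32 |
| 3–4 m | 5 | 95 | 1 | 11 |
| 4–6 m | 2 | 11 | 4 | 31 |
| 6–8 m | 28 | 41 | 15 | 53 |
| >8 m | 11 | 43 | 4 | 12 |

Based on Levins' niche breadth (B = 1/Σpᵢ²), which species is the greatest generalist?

Anolis cristatellus

Proportions for Anolis distichus (n=136): 44/136=0.3235, 46/136=0.3382, 5/136=0.0368, 2/136=0.0147, 28/136=0.2059, 11/136=0.0809
Proportions for Anolis carolinensis (n=243): 34/243=0.1399, 19/243=0.0782, 95/243=0.3909, 11/243=0.0453, 41/243=0.1687, 43/243=0.1770
Proportions for Anolis sagrei (n=74): 49/74=0.6622, 1/74=0.0135, 1/74=0.0135, 4/74=0.0541, 15/74=0.2027, 4/74=0.0541
Proportions for Anolis cristatellus (n=185): 46/185=0.2486, 32/185=0.1730, 11/185=0.0595, 31/185=0.1676, 53/185=0.2865, 12/185=0.0649
Σp_distᵢ² = 0.3235² + 0.3382² + 0.0368² + 0.0147² + 0.2059² + 0.0809² = 0.104652 + 0.114379 + 0.001354 + 0.000216 + 0.042395 + 0.006545 = 0.269541
B_dist = 1 / 0.269541 = 3.7100
Σp_caroᵢ² = 0.1399² + 0.0782² + 0.3909² + 0.0453² + 0.1687² + 0.1770² = 0.019572 + 0.006115 + 0.152803 + 0.002052 + 0.028460 + 0.031329 = 0.240331
B_caro = 1 / 0.240331 = 4.1609
Σp_sagrᵢ² = 0.6622² + 0.0135² + 0.0135² + 0.0541² + 0.2027² + 0.0541² = 0.438509 + 0.000182 + 0.000182 + 0.002927 + 0.041087 + 0.002927 = 0.485814
B_sagr = 1 / 0.485814 = 2.0584
Σp_crisᵢ² = 0.2486² + 0.1730² + 0.0595² + 0.1676² + 0.2865² + 0.0649² = 0.061802 + 0.029929 + 0.003540 + 0.028090 + 0.082082 + 0.004212 = 0.209655
B_cris = 1 / 0.209655 = 4.7697
Highest B → broadest niche (most generalist): Anolis cristatellus (B = 4.77).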